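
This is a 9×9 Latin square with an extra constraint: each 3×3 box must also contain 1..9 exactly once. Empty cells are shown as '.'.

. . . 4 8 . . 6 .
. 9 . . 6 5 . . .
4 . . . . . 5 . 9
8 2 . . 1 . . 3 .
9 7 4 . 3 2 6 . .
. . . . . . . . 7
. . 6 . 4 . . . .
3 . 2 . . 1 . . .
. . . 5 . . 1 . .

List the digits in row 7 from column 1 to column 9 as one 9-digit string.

516348792

r4c3 = 5: row 4 has {1,2,3,8}; col 3 has {2,4,6}; box has {2,4,7,8,9} → only 5 remains.
r4c9 = 4: row 4 has {1,2,3,5,8}; col 9 has {7,9}; box has {3,6,7} → only 4 remains.
r5c4 = 8: row 5 has {2,3,4,6,7,9}; col 4 has {4,5}; box has {1,2,3} → only 8 remains.
r9c1 = 7: row 9 has {1,5}; col 1 has {3,4,8,9}; box has {2,3,6} → only 7 remains.
r4c7 = 9: row 4 has {1,2,3,4,5,8}; col 7 has {1,5,6}; box has {3,4,6,7} → only 9 remains.
r1c6 = 9: in row 1, 9 can only go here (every other open cell in that row sees a 9).
r3c2 = 6: in row 3, 6 can only go here (every other open cell in that row sees a 6).
r6c6 = 4: in row 6, 4 can only go here (every other open cell in that row sees a 4).
r6c1 = 6: in column 1, 6 can only go here (every other open cell in that column sees a 6).
r6c4 = 9: row 6 has {4,6,7}; col 4 has {4,5,8}; box has {1,2,3,4,8} → only 9 remains.
r6c5 = 5: row 6 has {4,6,7,9}; col 5 has {1,3,4,6,8}; box has {1,2,3,4,8,9} → only 5 remains.
r7c8 = 9: in row 7, 9 can only go here (every other open cell in that row sees a 9).
r8c5 = 9: in row 8, 9 can only go here (every other open cell in that row sees a 9).
r9c5 = 2: row 9 has {1,5,7}; col 5 has {1,3,4,5,6,8,9}; box has {1,4,5,9} → only 2 remains.
r3c5 = 7: row 3 has {4,5,6,9}; col 5 has {1,2,3,4,5,6,8,9}; box has {4,5,6,8,9} → only 7 remains.
r3c6 = 3: row 3 has {4,5,6,7,9}; col 6 has {1,2,4,5,9}; box has {4,5,6,7,8,9} → only 3 remains.
r9c9 = 3: in row 9, 3 can only go here (every other open cell in that row sees a 3).
r9c3 = 9: in row 9, 9 can only go here (every other open cell in that row sees a 9).
r7c4 = 3: in row 7, 3 can only go here (every other open cell in that row sees a 3).
r9c6 = 6: in row 9, 6 can only go here (every other open cell in that row sees a 6).
r4c6 = 7: row 4 has {1,2,3,4,5,8,9}; col 6 has {1,2,3,4,5,6,9}; box has {1,2,3,4,5,8,9} → only 7 remains.
r7c6 = 8: row 7 has {3,4,6,9}; col 6 has {1,2,3,4,5,6,7,9}; box has {1,2,3,4,5,6,9} → only 8 remains.
r8c4 = 7: row 8 has {1,2,3,9}; col 4 has {3,4,5,8,9}; box has {1,2,3,4,5,6,8,9} → only 7 remains.
r4c4 = 6: row 4 has {1,2,3,4,5,7,8,9}; col 4 has {3,4,5,7,8,9}; box has {1,2,3,4,5,7,8,9} → only 6 remains.
r7c7 = 7: in row 7, 7 can only go here (every other open cell in that row sees a 7).
r1c3 = 7: in row 1, 7 can only go here (every other open cell in that row sees a 7).
r2c8 = 7: in row 2, 7 can only go here (every other open cell in that row sees a 7).
r2c7 = 4: in row 2, 4 can only go here (every other open cell in that row sees a 4).
r8c7 = 8: row 8 has {1,2,3,7,9}; col 7 has {1,4,5,6,7,9}; box has {1,3,7,9} → only 8 remains.
r9c8 = 4: row 9 has {1,2,3,5,6,7,9}; col 8 has {3,6,7,9}; box has {1,3,7,8,9} → only 4 remains.
r6c7 = 2: row 6 has {4,5,6,7,9}; col 7 has {1,4,5,6,7,8,9}; box has {3,4,6,7,9} → only 2 remains.
r8c8 = 5: row 8 has {1,2,3,7,8,9}; col 8 has {3,4,6,7,9}; box has {1,3,4,7,8,9} → only 5 remains.
r8c9 = 6: row 8 has {1,2,3,5,7,8,9}; col 9 has {3,4,7,9}; box has {1,3,4,5,7,8,9} → only 6 remains.
r9c2 = 8: row 9 has {1,2,3,4,5,6,7,9}; col 2 has {2,6,7,9}; box has {2,3,6,7,9} → only 8 remains.
r1c7 = 3: row 1 has {4,6,7,8,9}; col 7 has {1,2,4,5,6,7,8,9}; box has {4,5,6,7,9} → only 3 remains.
r5c8 = 1: row 5 has {2,3,4,6,7,8,9}; col 8 has {3,4,5,6,7,9}; box has {2,3,4,6,7,9} → only 1 remains.
r5c9 = 5: row 5 has {1,2,3,4,6,7,8,9}; col 9 has {3,4,6,7,9}; box has {1,2,3,4,6,7,9} → only 5 remains.
r6c8 = 8: row 6 has {2,4,5,6,7,9}; col 8 has {1,3,4,5,6,7,9}; box has {1,2,3,4,5,6,7,9} → only 8 remains.
r7c9 = 2: row 7 has {3,4,6,7,8,9}; col 9 has {3,4,5,6,7,9}; box has {1,3,4,5,6,7,8,9} → only 2 remains.
r8c2 = 4: row 8 has {1,2,3,5,6,7,8,9}; col 2 has {2,6,7,8,9}; box has {2,3,6,7,8,9} → only 4 remains.
r1c9 = 1: row 1 has {3,4,6,7,8,9}; col 9 has {2,3,4,5,6,7,9}; box has {3,4,5,6,7,9} → only 1 remains.
r2c9 = 8: row 2 has {4,5,6,7,9}; col 9 has {1,2,3,4,5,6,7,9}; box has {1,3,4,5,6,7,9} → only 8 remains.
r3c8 = 2: row 3 has {3,4,5,6,7,9}; col 8 has {1,3,4,5,6,7,8,9}; box has {1,3,4,5,6,7,8,9} → only 2 remains.
r1c2 = 5: row 1 has {1,3,4,6,7,8,9}; col 2 has {2,4,6,7,8,9}; box has {4,6,7,9} → only 5 remains.
r3c4 = 1: row 3 has {2,3,4,5,6,7,9}; col 4 has {3,4,5,6,7,8,9}; box has {3,4,5,6,7,8,9} → only 1 remains.
r7c2 = 1: row 7 has {2,3,4,6,7,8,9}; col 2 has {2,4,5,6,7,8,9}; box has {2,3,4,6,7,8,9} → only 1 remains.
r1c1 = 2: row 1 has {1,3,4,5,6,7,8,9}; col 1 has {3,4,6,7,8,9}; box has {4,5,6,7,9} → only 2 remains.
r2c1 = 1: row 2 has {4,5,6,7,8,9}; col 1 has {2,3,4,6,7,8,9}; box has {2,4,5,6,7,9} → only 1 remains.
r2c3 = 3: row 2 has {1,4,5,6,7,8,9}; col 3 has {2,4,5,6,7,9}; box has {1,2,4,5,6,7,9} → only 3 remains.
r2c4 = 2: row 2 has {1,3,4,5,6,7,8,9}; col 4 has {1,3,4,5,6,7,8,9}; box has {1,3,4,5,6,7,8,9} → only 2 remains.
r3c3 = 8: row 3 has {1,2,3,4,5,6,7,9}; col 3 has {2,3,4,5,6,7,9}; box has {1,2,3,4,5,6,7,9} → only 8 remains.
r6c2 = 3: row 6 has {2,4,5,6,7,8,9}; col 2 has {1,2,4,5,6,7,8,9}; box has {2,4,5,6,7,8,9} → only 3 remains.
r6c3 = 1: row 6 has {2,3,4,5,6,7,8,9}; col 3 has {2,3,4,5,6,7,8,9}; box has {2,3,4,5,6,7,8,9} → only 1 remains.
r7c1 = 5: row 7 has {1,2,3,4,6,7,8,9}; col 1 has {1,2,3,4,6,7,8,9}; box has {1,2,3,4,6,7,8,9} → only 5 remains.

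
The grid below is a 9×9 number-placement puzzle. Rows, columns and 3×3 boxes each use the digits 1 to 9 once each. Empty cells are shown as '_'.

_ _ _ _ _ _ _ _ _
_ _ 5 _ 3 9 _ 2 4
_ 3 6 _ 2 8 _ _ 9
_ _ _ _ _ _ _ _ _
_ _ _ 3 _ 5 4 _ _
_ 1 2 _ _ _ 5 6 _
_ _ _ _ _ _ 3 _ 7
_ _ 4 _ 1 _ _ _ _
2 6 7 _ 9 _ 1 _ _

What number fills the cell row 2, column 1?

8

row 3, column 7 = 7 (sole candidate).
row 1, column 2 = 2 (hidden single in row 1).
row 5, column 9 = 2 (hidden single in row 5).
row 5, column 8 = 1 (hidden single in row 5).
row 3, column 8 = 5 (sole candidate).
row 9, column 6 = 3 (hidden single in row 9).
row 8, column 1 = 3 (hidden single in row 8).
row 6, column 9 = 3 (hidden single in row 6).
row 4, column 9 = 8 (sole candidate).
row 9, column 9 = 5 (sole candidate).
row 4, column 7 = 9 (sole candidate).
row 4, column 8 = 7 (sole candidate).
row 8, column 9 = 6 (sole candidate).
row 1, column 9 = 1 (sole candidate).
row 4, column 3 = 3 (sole candidate).
row 1, column 8 = 3 (hidden single in row 1).
row 4, column 2 = 4 (hidden single in column 2).
row 4, column 5 = 6 (sole candidate).
row 4, column 1 = 5 (sole candidate).
row 5, column 1 = 6 (hidden single in row 5).
row 7, column 3 = 1 (hidden single in column 3).
row 6, column 4 = 9 (hidden single in column 4).
row 4, column 6 = 1 (hidden single in column 6).
row 4, column 4 = 2 (sole candidate).
row 7, column 6 = 2 (hidden single in row 7).
row 8, column 6 = 7 (sole candidate).
row 6, column 6 = 4 (sole candidate).
row 1, column 6 = 6 (sole candidate).
row 1, column 7 = 8 (sole candidate).
row 2, column 7 = 6 (sole candidate).
row 8, column 7 = 2 (sole candidate).
row 1, column 3 = 9 (sole candidate).
row 5, column 3 = 8 (sole candidate).
row 5, column 5 = 7 (sole candidate).
row 6, column 1 = 7 (sole candidate).
row 6, column 5 = 8 (sole candidate).
row 1, column 1 = 4 (sole candidate).
row 1, column 5 = 5 (sole candidate).
row 3, column 1 = 1 (sole candidate).
row 3, column 4 = 4 (sole candidate).
row 5, column 2 = 9 (sole candidate).
row 7, column 5 = 4 (sole candidate).
row 9, column 4 = 8 (sole candidate).
row 9, column 8 = 4 (sole candidate).
row 1, column 4 = 7 (sole candidate).
row 2, column 1 = 8: row 2 has {2,3,4,5,6,9}; col 1 has {1,2,3,4,5,6,7}; box has {1,2,3,4,5,6,9} → only 8 remains.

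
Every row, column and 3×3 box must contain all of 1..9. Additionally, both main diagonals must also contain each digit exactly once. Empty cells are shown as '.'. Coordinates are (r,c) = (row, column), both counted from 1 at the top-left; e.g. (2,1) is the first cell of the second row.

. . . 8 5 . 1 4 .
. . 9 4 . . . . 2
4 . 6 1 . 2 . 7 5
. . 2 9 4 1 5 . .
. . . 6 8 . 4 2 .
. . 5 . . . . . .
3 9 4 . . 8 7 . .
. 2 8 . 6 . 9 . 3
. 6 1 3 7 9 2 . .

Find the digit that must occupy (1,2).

3

(1,1) = 2: row 1 has {1,4,5,8}; col 1 has {3,4}; box has {4,6,9}; main diagonal has {6,7,8,9} → only 2 remains.
(2,5) = 3: row 2 has {2,4,9}; col 5 has {4,5,6,7,8}; box has {1,2,4,5,8} → only 3 remains.
(2,8) = 6: row 2 has {2,3,4,9}; col 8 has {2,4,7}; box has {1,2,4,5,7}; anti-diagonal has {1,2,4,8} → only 6 remains.
(3,5) = 9: row 3 has {1,2,4,5,6,7}; col 5 has {3,4,5,6,7,8}; box has {1,2,3,4,5,8} → only 9 remains.
(3,7) = 3: row 3 has {1,2,4,5,6,7,9}; col 7 has {1,2,4,5,7,9}; box has {1,2,4,5,6,7}; anti-diagonal has {1,2,4,6,8} → only 3 remains.
(6,4) = 7: row 6 has {5}; col 4 has {1,3,4,6,8,9}; box has {1,4,6,8,9}; anti-diagonal has {1,2,3,4,6,8} → only 7 remains.
(6,5) = 2: row 6 has {5,7}; col 5 has {3,4,5,6,7,8,9}; box has {1,4,6,7,8,9} → only 2 remains.
(6,6) = 3: row 6 has {2,5,7}; col 6 has {1,2,8,9}; box has {1,2,4,6,7,8,9}; main diagonal has {2,6,7,8,9} → only 3 remains.
(7,5) = 1: row 7 has {3,4,7,8,9}; col 5 has {2,3,4,5,6,7,8,9}; box has {3,6,7,8,9} → only 1 remains.
(7,8) = 5: row 7 has {1,3,4,7,8,9}; col 8 has {2,4,6,7}; box has {2,3,7,9} → only 5 remains.
(7,9) = 6: row 7 has {1,3,4,5,7,8,9}; col 9 has {2,3,5}; box has {2,3,5,7,9} → only 6 remains.
(8,4) = 5: row 8 has {2,3,6,8,9}; col 4 has {1,3,4,6,7,8,9}; box has {1,3,6,7,8,9} → only 5 remains.
(8,6) = 4: row 8 has {2,3,5,6,8,9}; col 6 has {1,2,3,8,9}; box has {1,3,5,6,7,8,9} → only 4 remains.
(8,8) = 1: row 8 has {2,3,4,5,6,8,9}; col 8 has {2,4,5,6,7}; box has {2,3,5,6,7,9}; main diagonal has {2,3,6,7,8,9} → only 1 remains.
(9,1) = 5: row 9 has {1,2,3,6,7,9}; col 1 has {2,3,4}; box has {1,2,3,4,6,8,9}; anti-diagonal has {1,2,3,4,6,7,8} → only 5 remains.
(9,8) = 8: row 9 has {1,2,3,5,6,7,9}; col 8 has {1,2,4,5,6,7}; box has {1,2,3,5,6,7,9} → only 8 remains.
(9,9) = 4: row 9 has {1,2,3,5,6,7,8,9}; col 9 has {2,3,5,6}; box has {1,2,3,5,6,7,8,9}; main diagonal has {1,2,3,6,7,8,9} → only 4 remains.
(1,9) = 9: row 1 has {1,2,4,5,8}; col 9 has {2,3,4,5,6}; box has {1,2,3,4,5,6,7}; anti-diagonal has {1,2,3,4,5,6,7,8} → only 9 remains.
(2,2) = 5: row 2 has {2,3,4,6,9}; col 2 has {2,6,9}; box has {2,4,6,9}; main diagonal has {1,2,3,4,6,7,8,9} → only 5 remains.
(2,6) = 7: row 2 has {2,3,4,5,6,9}; col 6 has {1,2,3,4,8,9}; box has {1,2,3,4,5,8,9} → only 7 remains.
(2,7) = 8: row 2 has {2,3,4,5,6,7,9}; col 7 has {1,2,3,4,5,7,9}; box has {1,2,3,4,5,6,7,9} → only 8 remains.
(3,2) = 8: row 3 has {1,2,3,4,5,6,7,9}; col 2 has {2,5,6,9}; box has {2,4,5,6,9} → only 8 remains.
(4,8) = 3: row 4 has {1,2,4,5,9}; col 8 has {1,2,4,5,6,7,8}; box has {2,4,5} → only 3 remains.
(5,6) = 5: row 5 has {2,4,6,8}; col 6 has {1,2,3,4,7,8,9}; box has {1,2,3,4,6,7,8,9} → only 5 remains.
(6,7) = 6: row 6 has {2,3,5,7}; col 7 has {1,2,3,4,5,7,8,9}; box has {2,3,4,5} → only 6 remains.
(6,8) = 9: row 6 has {2,3,5,6,7}; col 8 has {1,2,3,4,5,6,7,8}; box has {2,3,4,5,6} → only 9 remains.
(7,4) = 2: row 7 has {1,3,4,5,6,7,8,9}; col 4 has {1,3,4,5,6,7,8,9}; box has {1,3,4,5,6,7,8,9} → only 2 remains.
(8,1) = 7: row 8 has {1,2,3,4,5,6,8,9}; col 1 has {2,3,4,5}; box has {1,2,3,4,5,6,8,9} → only 7 remains.
(1,6) = 6: row 1 has {1,2,4,5,8,9}; col 6 has {1,2,3,4,5,7,8,9}; box has {1,2,3,4,5,7,8,9} → only 6 remains.
(2,1) = 1: row 2 has {2,3,4,5,6,7,8,9}; col 1 has {2,3,4,5,7}; box has {2,4,5,6,8,9} → only 1 remains.
(4,2) = 7: row 4 has {1,2,3,4,5,9}; col 2 has {2,5,6,8,9}; box has {2,5} → only 7 remains.
(4,9) = 8: row 4 has {1,2,3,4,5,7,9}; col 9 has {2,3,4,5,6,9}; box has {2,3,4,5,6,9} → only 8 remains.
(5,1) = 9: row 5 has {2,4,5,6,8}; col 1 has {1,2,3,4,5,7}; box has {2,5,7} → only 9 remains.
(5,3) = 3: row 5 has {2,4,5,6,8,9}; col 3 has {1,2,4,5,6,8,9}; box has {2,5,7,9} → only 3 remains.
(6,1) = 8: row 6 has {2,3,5,6,7,9}; col 1 has {1,2,3,4,5,7,9}; box has {2,3,5,7,9} → only 8 remains.
(6,9) = 1: row 6 has {2,3,5,6,7,8,9}; col 9 has {2,3,4,5,6,8,9}; box has {2,3,4,5,6,8,9} → only 1 remains.
(1,2) = 3: row 1 has {1,2,4,5,6,8,9}; col 2 has {2,5,6,7,8,9}; box has {1,2,4,5,6,8,9} → only 3 remains.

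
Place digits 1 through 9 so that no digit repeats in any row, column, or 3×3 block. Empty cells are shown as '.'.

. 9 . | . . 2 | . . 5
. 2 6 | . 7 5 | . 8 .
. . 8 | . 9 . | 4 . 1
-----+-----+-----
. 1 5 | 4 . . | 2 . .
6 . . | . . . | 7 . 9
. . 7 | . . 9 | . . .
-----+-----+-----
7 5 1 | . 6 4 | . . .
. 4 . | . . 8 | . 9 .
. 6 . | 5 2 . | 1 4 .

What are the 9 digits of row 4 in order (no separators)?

915437268

R2C9 = 3: row 2 has {2,5,6,7,8}; col 9 has {1,5,9}; box has {1,4,5,8} → only 3 remains.
R1C7 = 6: row 1 has {2,5,9}; col 7 has {1,2,4,7}; box has {1,3,4,5,8} → only 6 remains.
R1C8 = 7: row 1 has {2,5,6,9}; col 8 has {4,8,9}; box has {1,3,4,5,6,8} → only 7 remains.
R2C4 = 1: row 2 has {2,3,5,6,7,8}; col 4 has {4,5}; box has {2,5,7,9} → only 1 remains.
R2C7 = 9: row 2 has {1,2,3,5,6,7,8}; col 7 has {1,2,4,6,7}; box has {1,3,4,5,6,7,8} → only 9 remains.
R3C8 = 2: row 3 has {1,4,8,9}; col 8 has {4,7,8,9}; box has {1,3,4,5,6,7,8,9} → only 2 remains.
R7C8 = 3: row 7 has {1,4,5,6,7}; col 8 has {2,4,7,8,9}; box has {1,4,9} → only 3 remains.
R8C7 = 5: row 8 has {4,8,9}; col 7 has {1,2,4,6,7,9}; box has {1,3,4,9} → only 5 remains.
R2C1 = 4: row 2 has {1,2,3,5,6,7,8,9}; col 1 has {6,7}; box has {2,6,8,9} → only 4 remains.
R4C8 = 6: row 4 has {1,2,4,5}; col 8 has {2,3,4,7,8,9}; box has {2,7,9} → only 6 remains.
R4C9 = 8: row 4 has {1,2,4,5,6}; col 9 has {1,3,5,9}; box has {2,6,7,9} → only 8 remains.
R6C7 = 3: row 6 has {7,9}; col 7 has {1,2,4,5,6,7,9}; box has {2,6,7,8,9} → only 3 remains.
R6C9 = 4: row 6 has {3,7,9}; col 9 has {1,3,5,8,9}; box has {2,3,6,7,8,9} → only 4 remains.
R7C4 = 9: row 7 has {1,3,4,5,6,7}; col 4 has {1,4,5}; box has {2,4,5,6,8} → only 9 remains.
R7C7 = 8: row 7 has {1,3,4,5,6,7,9}; col 7 has {1,2,3,4,5,6,7,9}; box has {1,3,4,5,9} → only 8 remains.
R7C9 = 2: row 7 has {1,3,4,5,6,7,8,9}; col 9 has {1,3,4,5,8,9}; box has {1,3,4,5,8,9} → only 2 remains.
R9C9 = 7: row 9 has {1,2,4,5,6}; col 9 has {1,2,3,4,5,8,9}; box has {1,2,3,4,5,8,9} → only 7 remains.
R1C3 = 3: row 1 has {2,5,6,7,9}; col 3 has {1,5,6,7,8}; box has {2,4,6,8,9} → only 3 remains.
R1C4 = 8: row 1 has {2,3,5,6,7,9}; col 4 has {1,4,5,9}; box has {1,2,5,7,9} → only 8 remains.
R1C5 = 4: row 1 has {2,3,5,6,7,8,9}; col 5 has {2,6,7,9}; box has {1,2,5,7,8,9} → only 4 remains.
R3C1 = 5: row 3 has {1,2,4,8,9}; col 1 has {4,6,7}; box has {2,3,4,6,8,9} → only 5 remains.
R3C2 = 7: row 3 has {1,2,4,5,8,9}; col 2 has {1,2,4,5,6,9}; box has {2,3,4,5,6,8,9} → only 7 remains.
R4C5 = 3: row 4 has {1,2,4,5,6,8}; col 5 has {2,4,6,7,9}; box has {4,9} → only 3 remains.
R4C6 = 7: row 4 has {1,2,3,4,5,6,8}; col 6 has {2,4,5,8,9}; box has {3,4,9} → only 7 remains.
R5C4 = 2: row 5 has {6,7,9}; col 4 has {1,4,5,8,9}; box has {3,4,7,9} → only 2 remains.
R5C6 = 1: row 5 has {2,6,7,9}; col 6 has {2,4,5,7,8,9}; box has {2,3,4,7,9} → only 1 remains.
R5C8 = 5: row 5 has {1,2,6,7,9}; col 8 has {2,3,4,6,7,8,9}; box has {2,3,4,6,7,8,9} → only 5 remains.
R6C2 = 8: row 6 has {3,4,7,9}; col 2 has {1,2,4,5,6,7,9}; box has {1,5,6,7} → only 8 remains.
R6C4 = 6: row 6 has {3,4,7,8,9}; col 4 has {1,2,4,5,8,9}; box has {1,2,3,4,7,9} → only 6 remains.
R6C5 = 5: row 6 has {3,4,6,7,8,9}; col 5 has {2,3,4,6,7,9}; box has {1,2,3,4,6,7,9} → only 5 remains.
R6C8 = 1: row 6 has {3,4,5,6,7,8,9}; col 8 has {2,3,4,5,6,7,8,9}; box has {2,3,4,5,6,7,8,9} → only 1 remains.
R8C3 = 2: row 8 has {4,5,8,9}; col 3 has {1,3,5,6,7,8}; box has {1,4,5,6,7} → only 2 remains.
R8C5 = 1: row 8 has {2,4,5,8,9}; col 5 has {2,3,4,5,6,7,9}; box has {2,4,5,6,8,9} → only 1 remains.
R8C9 = 6: row 8 has {1,2,4,5,8,9}; col 9 has {1,2,3,4,5,7,8,9}; box has {1,2,3,4,5,7,8,9} → only 6 remains.
R9C3 = 9: row 9 has {1,2,4,5,6,7}; col 3 has {1,2,3,5,6,7,8}; box has {1,2,4,5,6,7} → only 9 remains.
R9C6 = 3: row 9 has {1,2,4,5,6,7,9}; col 6 has {1,2,4,5,7,8,9}; box has {1,2,4,5,6,8,9} → only 3 remains.
R1C1 = 1: row 1 has {2,3,4,5,6,7,8,9}; col 1 has {4,5,6,7}; box has {2,3,4,5,6,7,8,9} → only 1 remains.
R3C4 = 3: row 3 has {1,2,4,5,7,8,9}; col 4 has {1,2,4,5,6,8,9}; box has {1,2,4,5,7,8,9} → only 3 remains.
R3C6 = 6: row 3 has {1,2,3,4,5,7,8,9}; col 6 has {1,2,3,4,5,7,8,9}; box has {1,2,3,4,5,7,8,9} → only 6 remains.
R4C1 = 9: row 4 has {1,2,3,4,5,6,7,8}; col 1 has {1,4,5,6,7}; box has {1,5,6,7,8} → only 9 remains.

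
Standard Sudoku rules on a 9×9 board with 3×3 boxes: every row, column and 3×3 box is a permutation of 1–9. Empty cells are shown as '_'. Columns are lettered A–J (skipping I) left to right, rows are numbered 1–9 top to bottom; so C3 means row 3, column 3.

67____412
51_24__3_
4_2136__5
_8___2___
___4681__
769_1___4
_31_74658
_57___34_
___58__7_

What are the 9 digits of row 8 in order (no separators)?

857621349

C2 = 8 (sole candidate).
B3 = 9 (sole candidate).
H3 = 8 (sole candidate).
B5 = 2 (sole candidate).
H5 = 9 (sole candidate).
D6 = 3 (sole candidate).
F6 = 5 (sole candidate).
H6 = 2 (sole candidate).
D7 = 9 (sole candidate).
D8 = 6: row 8 has {3,4,5,7}; col 4 has {1,2,3,4,5,9}; box has {4,5,7,8,9} → only 6 remains.
E8 = 2: row 8 has {3,4,5,6,7}; col 5 has {1,3,4,6,7,8}; box has {4,5,6,7,8,9} → only 2 remains.
F8 = 1: row 8 has {2,3,4,5,6,7}; col 6 has {2,4,5,6,8}; box has {2,4,5,6,7,8,9} → only 1 remains.
J8 = 9: row 8 has {1,2,3,4,5,6,7}; col 9 has {2,4,5,8}; box has {3,4,5,6,7,8} → only 9 remains.
B9 = 4 (sole candidate).
C9 = 6 (sole candidate).
F9 = 3 (sole candidate).
G9 = 2 (sole candidate).
J9 = 1 (sole candidate).
C1 = 3 (sole candidate).
D1 = 8 (sole candidate).
F1 = 9 (sole candidate).
F2 = 7 (sole candidate).
G2 = 9 (sole candidate).
J2 = 6 (sole candidate).
G3 = 7 (sole candidate).
D4 = 7 (sole candidate).
E4 = 9 (sole candidate).
G4 = 5 (sole candidate).
H4 = 6 (sole candidate).
J4 = 3 (sole candidate).
A5 = 3 (sole candidate).
C5 = 5 (sole candidate).
J5 = 7 (sole candidate).
G6 = 8 (sole candidate).
A7 = 2 (sole candidate).
A8 = 8: row 8 has {1,2,3,4,5,6,7,9}; col 1 has {2,3,4,5,6,7}; box has {1,2,3,4,5,6,7} → only 8 remains.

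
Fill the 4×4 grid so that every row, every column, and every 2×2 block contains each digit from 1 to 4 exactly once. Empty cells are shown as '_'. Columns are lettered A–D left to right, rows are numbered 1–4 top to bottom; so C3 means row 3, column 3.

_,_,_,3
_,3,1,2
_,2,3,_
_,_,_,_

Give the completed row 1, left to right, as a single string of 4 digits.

C1 = 4: row 1 has {3}; col 3 has {1,3}; box has {1,2,3} → only 4 remains.
A2 = 4 (sole candidate).
A3 = 1 (sole candidate).
D3 = 4 (sole candidate).
A4 = 3 (sole candidate).
B4 = 4 (sole candidate).
C4 = 2 (sole candidate).
D4 = 1 (sole candidate).
A1 = 2: row 1 has {3,4}; col 1 has {1,3,4}; box has {3,4} → only 2 remains.
B1 = 1: row 1 has {2,3,4}; col 2 has {2,3,4}; box has {2,3,4} → only 1 remains.

2143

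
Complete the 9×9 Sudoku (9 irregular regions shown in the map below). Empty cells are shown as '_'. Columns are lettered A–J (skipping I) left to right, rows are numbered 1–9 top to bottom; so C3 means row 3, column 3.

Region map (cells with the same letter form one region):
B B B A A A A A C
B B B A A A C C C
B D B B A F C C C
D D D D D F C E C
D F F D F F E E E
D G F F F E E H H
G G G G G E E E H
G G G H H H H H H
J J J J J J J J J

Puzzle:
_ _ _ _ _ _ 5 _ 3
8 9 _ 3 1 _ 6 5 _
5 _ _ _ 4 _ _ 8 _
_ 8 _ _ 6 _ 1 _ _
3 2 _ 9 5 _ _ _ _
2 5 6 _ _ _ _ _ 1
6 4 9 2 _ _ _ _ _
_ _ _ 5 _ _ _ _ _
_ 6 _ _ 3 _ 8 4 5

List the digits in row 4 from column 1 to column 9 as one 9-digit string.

485763129

D3 = 6: in row 3, 6 can only go here (every other open cell in that row sees a 6).
C4 = 5: in row 4, 5 can only go here (every other open cell in that row sees a 5).
F7 = 5: in row 7, 5 can only go here (every other open cell in that row sees a 5).
H7 = 1: in row 7, 1 can only go here (every other open cell in that row sees a 1).
G7 = 3: in row 7, 3 can only go here (every other open cell in that row sees a 3).
F4 = 3: in row 4, 3 can only go here (every other open cell in that row sees a 3).
C3 = 3: in row 3, 3 can only go here (every other open cell in that row sees a 3).
H6 = 3: in row 6, 3 can only go here (every other open cell in that row sees a 3).
B8 = 3: in row 8, 3 can only go here (every other open cell in that row sees a 3).
A9 = 9: in column 1, 9 can only go here (every other open cell in that column sees a 9).
D9 = 1: in column 4, 1 can only go here (every other open cell in that column sees a 1).
B3 = 1: in region D, 1 can only go here (every other open cell in that region sees a 1).
B1 = 7: row 1 has {3,5}; col 2 has {1,2,3,4,5,6,8,9}; region has {3,5,6,8,9} → only 7 remains.
D1 = 8: row 1 has {3,5,7}; col 4 has {1,2,3,5,6,9}; region has {1,3,4,5} → only 8 remains.
F5 = 1: in column 6, 1 can only go here (every other open cell in that column sees a 1).
F2 = 7: in region A, 7 can only go here (every other open cell in that region sees a 7).
F3 = 9: row 3 has {1,3,4,5,6,8}; col 6 has {1,3,5,7}; region has {1,2,3,5,6} → only 9 remains.
F9 = 2: row 9 has {1,3,4,5,6,8,9}; col 6 has {1,3,5,7,9}; region has {1,3,4,5,6,8,9} → only 2 remains.
F1 = 6: row 1 has {3,5,7,8}; col 6 has {1,2,3,5,7,9}; region has {1,3,4,5,7,8} → only 6 remains.
C9 = 7: row 9 has {1,2,3,4,5,6,8,9}; col 3 has {3,5,6,9}; region has {1,2,3,4,5,6,8,9} → only 7 remains.
G6 = 9: in row 6, 9 can only go here (every other open cell in that row sees a 9).
J4 = 9: in row 4, 9 can only go here (every other open cell in that row sees a 9).
H4 = 2: in row 4, 2 can only go here (every other open cell in that row sees a 2).
H1 = 9: row 1 has {3,5,6,7,8}; col 8 has {1,2,3,4,5,8}; region has {1,3,4,5,6,7,8} → only 9 remains.
E1 = 2: row 1 has {3,5,6,7,8,9}; col 5 has {1,3,4,5,6}; region has {1,3,4,5,6,7,8,9} → only 2 remains.
E8 = 9: in row 8, 9 can only go here (every other open cell in that row sees a 9).
C2 = 2: in column 3, 2 can only go here (every other open cell in that column sees a 2).
J2 = 4: row 2 has {1,2,3,5,6,7,8,9}; col 9 has {1,3,5,9}; region has {1,3,5,6,8,9} → only 4 remains.
Singles propagation stalls; A4 is still open with candidates {4,7}.
  Try A4 = 7: this forces D4=4, D6=7, E6=8, F6=4, E7=7, J7=8; then F8 has no candidate left — contradiction.
So A4 = 4.
A1 = 1 (sole candidate).
C1 = 4 (sole candidate).
D4 = 7: row 4 has {1,2,3,4,5,6,8,9}; col 4 has {1,2,3,5,6,8,9}; region has {1,2,3,4,5,6,8,9} → only 7 remains.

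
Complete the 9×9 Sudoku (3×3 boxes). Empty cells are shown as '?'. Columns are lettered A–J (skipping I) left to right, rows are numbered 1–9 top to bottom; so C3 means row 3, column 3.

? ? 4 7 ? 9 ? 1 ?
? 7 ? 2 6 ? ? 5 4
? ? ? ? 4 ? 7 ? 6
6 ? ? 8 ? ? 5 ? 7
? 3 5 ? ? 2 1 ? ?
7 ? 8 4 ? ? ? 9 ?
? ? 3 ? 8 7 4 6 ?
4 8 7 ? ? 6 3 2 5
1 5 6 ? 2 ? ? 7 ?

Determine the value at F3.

A5 = 9: row 5 has {1,2,3,5}; col 1 has {1,4,6,7}; box has {3,5,6,7,8} → only 9 remains.
D5 = 6: row 5 has {1,2,3,5,9}; col 4 has {2,4,7,8}; box has {2,4,8} → only 6 remains.
E5 = 7: row 5 has {1,2,3,5,6,9}; col 5 has {2,4,6,8}; box has {2,4,6,8} → only 7 remains.
J5 = 8: row 5 has {1,2,3,5,6,7,9}; col 9 has {4,5,6,7}; box has {1,5,7,9} → only 8 remains.
A7 = 2: row 7 has {3,4,6,7,8}; col 1 has {1,4,6,7,9}; box has {1,3,4,5,6,7,8} → only 2 remains.
B7 = 9: row 7 has {2,3,4,6,7,8}; col 2 has {3,5,7,8}; box has {1,2,3,4,5,6,7,8} → only 9 remains.
J7 = 1: row 7 has {2,3,4,6,7,8,9}; col 9 has {4,5,6,7,8}; box has {2,3,4,5,6,7} → only 1 remains.
J9 = 9: row 9 has {1,2,5,6,7}; col 9 has {1,4,5,6,7,8}; box has {1,2,3,4,5,6,7} → only 9 remains.
H5 = 4: row 5 has {1,2,3,5,6,7,8,9}; col 8 has {1,2,5,6,7,9}; box has {1,5,7,8,9} → only 4 remains.
D7 = 5: row 7 has {1,2,3,4,6,7,8,9}; col 4 has {2,4,6,7,8}; box has {2,6,7,8} → only 5 remains.
D9 = 3: row 9 has {1,2,5,6,7,9}; col 4 has {2,4,5,6,7,8}; box has {2,5,6,7,8} → only 3 remains.
F9 = 4: row 9 has {1,2,3,5,6,7,9}; col 6 has {2,6,7,9}; box has {2,3,5,6,7,8} → only 4 remains.
G9 = 8: row 9 has {1,2,3,4,5,6,7,9}; col 7 has {1,3,4,5,7}; box has {1,2,3,4,5,6,7,9} → only 8 remains.
G1 = 2: row 1 has {1,4,7,9}; col 7 has {1,3,4,5,7,8}; box has {1,4,5,6,7} → only 2 remains.
J1 = 3: row 1 has {1,2,4,7,9}; col 9 has {1,4,5,6,7,8,9}; box has {1,2,4,5,6,7} → only 3 remains.
G2 = 9: row 2 has {2,4,5,6,7}; col 7 has {1,2,3,4,5,7,8}; box has {1,2,3,4,5,6,7} → only 9 remains.
D3 = 1: row 3 has {4,6,7}; col 4 has {2,3,4,5,6,7,8}; box has {2,4,6,7,9} → only 1 remains.
H3 = 8: row 3 has {1,4,6,7}; col 8 has {1,2,4,5,6,7,9}; box has {1,2,3,4,5,6,7,9} → only 8 remains.
H4 = 3: row 4 has {5,6,7,8}; col 8 has {1,2,4,5,6,7,8,9}; box has {1,4,5,7,8,9} → only 3 remains.
G6 = 6: row 6 has {4,7,8,9}; col 7 has {1,2,3,4,5,7,8,9}; box has {1,3,4,5,7,8,9} → only 6 remains.
J6 = 2: row 6 has {4,6,7,8,9}; col 9 has {1,3,4,5,6,7,8,9}; box has {1,3,4,5,6,7,8,9} → only 2 remains.
D8 = 9: row 8 has {2,3,4,5,6,7,8}; col 4 has {1,2,3,4,5,6,7,8}; box has {2,3,4,5,6,7,8} → only 9 remains.
E8 = 1: row 8 has {2,3,4,5,6,7,8,9}; col 5 has {2,4,6,7,8}; box has {2,3,4,5,6,7,8,9} → only 1 remains.
B1 = 6: row 1 has {1,2,3,4,7,9}; col 2 has {3,5,7,8,9}; box has {4,7} → only 6 remains.
E1 = 5: row 1 has {1,2,3,4,6,7,9}; col 5 has {1,2,4,6,7,8}; box has {1,2,4,6,7,9} → only 5 remains.
C2 = 1: row 2 has {2,4,5,6,7,9}; col 3 has {3,4,5,6,7,8}; box has {4,6,7} → only 1 remains.
B3 = 2: row 3 has {1,4,6,7,8}; col 2 has {3,5,6,7,8,9}; box has {1,4,6,7} → only 2 remains.
C3 = 9: row 3 has {1,2,4,6,7,8}; col 3 has {1,3,4,5,6,7,8}; box has {1,2,4,6,7} → only 9 remains.
F3 = 3: row 3 has {1,2,4,6,7,8,9}; col 6 has {2,4,6,7,9}; box has {1,2,4,5,6,7,9} → only 3 remains.

3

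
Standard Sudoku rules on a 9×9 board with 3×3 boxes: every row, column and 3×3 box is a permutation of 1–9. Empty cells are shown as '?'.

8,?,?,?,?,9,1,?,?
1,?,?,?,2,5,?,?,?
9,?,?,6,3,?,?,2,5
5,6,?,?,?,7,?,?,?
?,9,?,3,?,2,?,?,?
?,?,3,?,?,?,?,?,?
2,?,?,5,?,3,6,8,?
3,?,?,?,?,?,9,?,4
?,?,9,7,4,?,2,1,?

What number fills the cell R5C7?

R1C4 = 4: row 1 has {1,8,9}; col 4 has {3,5,6,7}; box has {2,3,5,6,9} → only 4 remains.
R1C5 = 7: row 1 has {1,4,8,9}; col 5 has {2,3,4}; box has {2,3,4,5,6,9} → only 7 remains.
R2C4 = 8: row 2 has {1,2,5}; col 4 has {3,4,5,6,7}; box has {2,3,4,5,6,7,9} → only 8 remains.
R3C6 = 1: row 3 has {2,3,5,6,9}; col 6 has {2,3,5,7,9}; box has {2,3,4,5,6,7,8,9} → only 1 remains.
R7C9 = 7: row 7 has {2,3,5,6,8}; col 9 has {4,5}; box has {1,2,4,6,8,9} → only 7 remains.
R8C8 = 5: row 8 has {3,4,9}; col 8 has {1,2,8}; box has {1,2,4,6,7,8,9} → only 5 remains.
R9C1 = 6: row 9 has {1,2,4,7,9}; col 1 has {1,2,3,5,8,9}; box has {2,3,9} → only 6 remains.
R9C6 = 8: row 9 has {1,2,4,6,7,9}; col 6 has {1,2,3,5,7,9}; box has {3,4,5,7} → only 8 remains.
R9C9 = 3: row 9 has {1,2,4,6,7,8,9}; col 9 has {4,5,7}; box has {1,2,4,5,6,7,8,9} → only 3 remains.
R1C9 = 6: row 1 has {1,4,7,8,9}; col 9 has {3,4,5,7}; box has {1,2,5} → only 6 remains.
R2C9 = 9: row 2 has {1,2,5,8}; col 9 has {3,4,5,6,7}; box has {1,2,5,6} → only 9 remains.
R8C6 = 6: row 8 has {3,4,5,9}; col 6 has {1,2,3,5,7,8,9}; box has {3,4,5,7,8} → only 6 remains.
R9C2 = 5: row 9 has {1,2,3,4,6,7,8,9}; col 2 has {6,9}; box has {2,3,6,9} → only 5 remains.
R1C8 = 3: row 1 has {1,4,6,7,8,9}; col 8 has {1,2,5,8}; box has {1,2,5,6,9} → only 3 remains.
R6C6 = 4: row 6 has {3}; col 6 has {1,2,3,5,6,7,8,9}; box has {2,3,7} → only 4 remains.
R8C5 = 1: row 8 has {3,4,5,6,9}; col 5 has {2,3,4,7}; box has {3,4,5,6,7,8} → only 1 remains.
R1C2 = 2: row 1 has {1,3,4,6,7,8,9}; col 2 has {5,6,9}; box has {1,8,9} → only 2 remains.
R1C3 = 5: row 1 has {1,2,3,4,6,7,8,9}; col 3 has {3,9}; box has {1,2,8,9} → only 5 remains.
R6C1 = 7: row 6 has {3,4}; col 1 has {1,2,3,5,6,8,9}; box has {3,5,6,9} → only 7 remains.
R7C5 = 9: row 7 has {2,3,5,6,7,8}; col 5 has {1,2,3,4,7}; box has {1,3,4,5,6,7,8} → only 9 remains.
R8C4 = 2: row 8 has {1,3,4,5,6,9}; col 4 has {3,4,5,6,7,8}; box has {1,3,4,5,6,7,8,9} → only 2 remains.
R4C5 = 8: row 4 has {5,6,7}; col 5 has {1,2,3,4,7,9}; box has {2,3,4,7} → only 8 remains.
R5C1 = 4: row 5 has {2,3,9}; col 1 has {1,2,3,5,6,7,8,9}; box has {3,5,6,7,9} → only 4 remains.
R2C2 = 3: in row 2, 3 can only go here (every other open cell in that row sees a 3).
R2C3 = 6: in row 2, 6 can only go here (every other open cell in that row sees a 6).
R3C7 = 8: in row 3, 8 can only go here (every other open cell in that row sees an 8).
R6C7 = 5: row 6 has {3,4,7}; col 7 has {1,2,6,8,9}; box has {} → only 5 remains.
R5C7 = 7: row 5 has {2,3,4,9}; col 7 has {1,2,5,6,8,9}; box has {5} → only 7 remains.

7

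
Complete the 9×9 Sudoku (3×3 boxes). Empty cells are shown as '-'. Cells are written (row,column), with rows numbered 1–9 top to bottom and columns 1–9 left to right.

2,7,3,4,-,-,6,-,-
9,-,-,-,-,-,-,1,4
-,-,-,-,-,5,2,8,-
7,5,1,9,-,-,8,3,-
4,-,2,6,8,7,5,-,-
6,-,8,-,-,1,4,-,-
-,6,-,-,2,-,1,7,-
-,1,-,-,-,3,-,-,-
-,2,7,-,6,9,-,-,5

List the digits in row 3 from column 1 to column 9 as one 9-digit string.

(1,6) = 8 (sole candidate).
(1,9) = 9 (sole candidate).
(2,2) = 8 (sole candidate).
(3,1) = 1: row 3 has {2,5,8}; col 1 has {2,4,6,7,9}; box has {2,3,7,8,9} → only 1 remains.
(3,2) = 4: row 3 has {1,2,5,8}; col 2 has {1,2,5,6,7,8}; box has {1,2,3,7,8,9} → only 4 remains.
(3,3) = 6: row 3 has {1,2,4,5,8}; col 3 has {1,2,3,7,8}; box has {1,2,3,4,7,8,9} → only 6 remains.
(4,5) = 4 (sole candidate).
(4,6) = 2 (sole candidate).
(4,9) = 6 (sole candidate).
(5,8) = 9 (sole candidate).
(5,9) = 1 (sole candidate).
(6,8) = 2 (sole candidate).
(6,9) = 7 (sole candidate).
(7,6) = 4 (sole candidate).
(8,7) = 9 (sole candidate).
(9,7) = 3 (sole candidate).
(9,8) = 4 (sole candidate).
(1,5) = 1 (sole candidate).
(1,8) = 5 (sole candidate).
(2,3) = 5 (sole candidate).
(2,6) = 6 (sole candidate).
(2,7) = 7 (sole candidate).
(3,9) = 3: row 3 has {1,2,4,5,6,8}; col 9 has {1,4,5,6,7,9}; box has {1,2,4,5,6,7,8,9} → only 3 remains.
(5,2) = 3 (sole candidate).
(6,2) = 9 (sole candidate).
(7,3) = 9 (sole candidate).
(7,9) = 8 (sole candidate).
(8,3) = 4 (sole candidate).
(8,8) = 6 (sole candidate).
(8,9) = 2 (sole candidate).
(9,1) = 8 (sole candidate).
(9,4) = 1 (sole candidate).
(2,5) = 3 (sole candidate).
(3,4) = 7: row 3 has {1,2,3,4,5,6,8}; col 4 has {1,4,6,9}; box has {1,3,4,5,6,8} → only 7 remains.
(3,5) = 9: row 3 has {1,2,3,4,5,6,7,8}; col 5 has {1,2,3,4,6,8}; box has {1,3,4,5,6,7,8} → only 9 remains.

146795283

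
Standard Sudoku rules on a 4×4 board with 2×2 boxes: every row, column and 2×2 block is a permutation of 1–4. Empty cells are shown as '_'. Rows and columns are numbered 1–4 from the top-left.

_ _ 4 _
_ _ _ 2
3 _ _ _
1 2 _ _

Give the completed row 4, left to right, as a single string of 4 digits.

1234

row 1, column 1 = 2 (sole candidate).
row 2, column 1 = 4 (sole candidate).
row 3, column 2 = 4 (sole candidate).
row 3, column 4 = 1 (sole candidate).
row 4, column 3 = 3: row 4 has {1,2}; col 3 has {4}; box has {1} → only 3 remains.
row 4, column 4 = 4: row 4 has {1,2,3}; col 4 has {1,2}; box has {1,3} → only 4 remains.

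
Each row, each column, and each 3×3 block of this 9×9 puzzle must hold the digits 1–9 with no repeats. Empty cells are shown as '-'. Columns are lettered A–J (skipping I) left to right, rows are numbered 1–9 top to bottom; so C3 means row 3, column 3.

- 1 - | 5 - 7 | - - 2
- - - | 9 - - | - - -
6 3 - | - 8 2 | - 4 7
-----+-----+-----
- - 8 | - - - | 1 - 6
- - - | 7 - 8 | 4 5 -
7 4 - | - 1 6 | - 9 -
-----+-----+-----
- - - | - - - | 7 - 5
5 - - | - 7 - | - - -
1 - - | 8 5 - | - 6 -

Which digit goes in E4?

9

D3 = 1: row 3 has {2,3,4,6,7,8}; col 4 has {5,7,8,9}; box has {2,5,7,8,9} → only 1 remains.
J5 = 3: row 5 has {4,5,7,8}; col 9 has {2,5,6,7}; box has {1,4,5,6,9} → only 3 remains.
J6 = 8: row 6 has {1,4,6,7,9}; col 9 has {2,3,5,6,7}; box has {1,3,4,5,6,9} → only 8 remains.
J2 = 1: row 2 has {9}; col 9 has {2,3,5,6,7,8}; box has {2,4,7} → only 1 remains.
G6 = 2: row 6 has {1,4,6,7,8,9}; col 7 has {1,4,7}; box has {1,3,4,5,6,8,9} → only 2 remains.
H4 = 7: row 4 has {1,6,8}; col 8 has {4,5,6,9}; box has {1,2,3,4,5,6,8,9} → only 7 remains.
D6 = 3: row 6 has {1,2,4,6,7,8,9}; col 4 has {1,5,7,8,9}; box has {1,6,7,8} → only 3 remains.
C6 = 5: row 6 has {1,2,3,4,6,7,8,9}; col 3 has {8}; box has {4,7,8} → only 5 remains.
C3 = 9: row 3 has {1,2,3,4,6,7,8}; col 3 has {5,8}; box has {1,3,6} → only 9 remains.
G3 = 5: row 3 has {1,2,3,4,6,7,8,9}; col 7 has {1,2,4,7}; box has {1,2,4,7} → only 5 remains.
C1 = 4: row 1 has {1,2,5,7}; col 3 has {5,8,9}; box has {1,3,6,9} → only 4 remains.
A1 = 8: row 1 has {1,2,4,5,7}; col 1 has {1,5,6,7}; box has {1,3,4,6,9} → only 8 remains.
H1 = 3: row 1 has {1,2,4,5,7,8}; col 8 has {4,5,6,7,9}; box has {1,2,4,5,7} → only 3 remains.
A2 = 2: row 2 has {1,9}; col 1 has {1,5,6,7,8}; box has {1,3,4,6,8,9} → only 2 remains.
C2 = 7: row 2 has {1,2,9}; col 3 has {4,5,8,9}; box has {1,2,3,4,6,8,9} → only 7 remains.
H2 = 8: row 2 has {1,2,7,9}; col 8 has {3,4,5,6,7,9}; box has {1,2,3,4,5,7} → only 8 remains.
A5 = 9: row 5 has {3,4,5,7,8}; col 1 has {1,2,5,6,7,8}; box has {4,5,7,8} → only 9 remains.
E5 = 2: row 5 has {3,4,5,7,8,9}; col 5 has {1,5,7,8}; box has {1,3,6,7,8} → only 2 remains.
E1 = 6: row 1 has {1,2,3,4,5,7,8}; col 5 has {1,2,5,7,8}; box has {1,2,5,7,8,9} → only 6 remains.
G1 = 9: row 1 has {1,2,3,4,5,6,7,8}; col 7 has {1,2,4,5,7}; box has {1,2,3,4,5,7,8} → only 9 remains.
B2 = 5: row 2 has {1,2,7,8,9}; col 2 has {1,3,4}; box has {1,2,3,4,6,7,8,9} → only 5 remains.
G2 = 6: row 2 has {1,2,5,7,8,9}; col 7 has {1,2,4,5,7,9}; box has {1,2,3,4,5,7,8,9} → only 6 remains.
A4 = 3: row 4 has {1,6,7,8}; col 1 has {1,2,5,6,7,8,9}; box has {4,5,7,8,9} → only 3 remains.
B4 = 2: row 4 has {1,3,6,7,8}; col 2 has {1,3,4,5}; box has {3,4,5,7,8,9} → only 2 remains.
D4 = 4: row 4 has {1,2,3,6,7,8}; col 4 has {1,3,5,7,8,9}; box has {1,2,3,6,7,8} → only 4 remains.
E4 = 9: row 4 has {1,2,3,4,6,7,8}; col 5 has {1,2,5,6,7,8}; box has {1,2,3,4,6,7,8} → only 9 remains.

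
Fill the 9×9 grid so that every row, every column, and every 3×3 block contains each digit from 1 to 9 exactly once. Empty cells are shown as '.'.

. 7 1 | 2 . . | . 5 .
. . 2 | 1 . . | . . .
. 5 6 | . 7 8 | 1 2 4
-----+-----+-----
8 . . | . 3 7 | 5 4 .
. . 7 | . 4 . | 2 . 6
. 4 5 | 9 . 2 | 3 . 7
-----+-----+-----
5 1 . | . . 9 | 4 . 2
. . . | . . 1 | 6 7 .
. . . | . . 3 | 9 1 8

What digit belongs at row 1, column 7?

8

row 1, column 7 = 8: row 1 has {1,2,5,7}; col 7 has {1,2,3,4,5,6,9}; box has {1,2,4,5} → only 8 remains.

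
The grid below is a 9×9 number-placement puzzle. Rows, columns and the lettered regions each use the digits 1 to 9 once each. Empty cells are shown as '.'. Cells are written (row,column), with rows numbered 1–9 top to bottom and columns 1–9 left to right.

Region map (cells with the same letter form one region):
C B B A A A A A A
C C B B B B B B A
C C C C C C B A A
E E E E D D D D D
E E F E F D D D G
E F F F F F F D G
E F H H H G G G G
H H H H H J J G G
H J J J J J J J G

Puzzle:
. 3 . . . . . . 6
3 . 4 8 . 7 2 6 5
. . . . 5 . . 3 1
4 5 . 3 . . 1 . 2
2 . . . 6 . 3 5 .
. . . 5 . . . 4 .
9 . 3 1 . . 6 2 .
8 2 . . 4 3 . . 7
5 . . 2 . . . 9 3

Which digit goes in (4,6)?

(3,7) = 9: row 3 has {1,3,5}; col 7 has {1,2,3,6}; region has {2,3,4,6,7,8} → only 9 remains.
(5,4) = 7: row 5 has {2,3,5,6}; col 4 has {1,2,3,5,8}; region has {2,3,4,5,9} → only 7 remains.
(7,5) = 7: row 7 has {1,2,3,6,9}; col 5 has {4,5,6}; region has {1,2,3,4,5,8} → only 7 remains.
(8,7) = 5: row 8 has {2,3,4,7,8}; col 7 has {1,2,3,6,9}; region has {2,3,9} → only 5 remains.
(8,8) = 1: row 8 has {2,3,4,5,7,8}; col 8 has {2,3,4,5,6,9}; region has {2,3,6,7} → only 1 remains.
(2,5) = 1: row 2 has {2,3,4,5,6,7,8}; col 5 has {4,5,6,7}; region has {2,3,4,6,7,8,9} → only 1 remains.
(9,5) = 8: row 9 has {2,3,5,9}; col 5 has {1,4,5,6,7}; region has {2,3,5,9} → only 8 remains.
(1,3) = 5: row 1 has {3,6}; col 3 has {3,4}; region has {1,2,3,4,6,7,8,9} → only 5 remains.
(2,2) = 9: row 2 has {1,2,3,4,5,6,7,8}; col 2 has {2,3,5}; region has {3,5} → only 9 remains.
(4,5) = 9: row 4 has {1,2,3,4,5}; col 5 has {1,4,5,6,7,8}; region has {1,2,3,4,5} → only 9 remains.
(5,6) = 8: row 5 has {2,3,5,6,7}; col 6 has {3,7}; region has {1,2,3,4,5,9} → only 8 remains.
(1,5) = 2: row 1 has {3,5,6}; col 5 has {1,4,5,6,7,8,9}; region has {1,3,5,6} → only 2 remains.
(4,6) = 6: row 4 has {1,2,3,4,5,9}; col 6 has {3,7,8}; region has {1,2,3,4,5,8,9} → only 6 remains.

6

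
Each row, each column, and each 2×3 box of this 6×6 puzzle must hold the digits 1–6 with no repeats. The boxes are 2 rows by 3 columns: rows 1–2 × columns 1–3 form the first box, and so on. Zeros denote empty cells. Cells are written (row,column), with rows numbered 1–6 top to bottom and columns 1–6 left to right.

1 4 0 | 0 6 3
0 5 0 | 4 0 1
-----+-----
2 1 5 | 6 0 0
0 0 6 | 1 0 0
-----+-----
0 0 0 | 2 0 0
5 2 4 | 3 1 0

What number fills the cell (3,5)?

(1,3) = 2 (sole candidate).
(1,4) = 5 (sole candidate).
(2,3) = 3 (sole candidate).
(2,5) = 2 (sole candidate).
(3,6) = 4 (sole candidate).
(4,2) = 3 (sole candidate).
(4,5) = 5 (sole candidate).
(4,6) = 2 (sole candidate).
(5,2) = 6 (sole candidate).
(5,3) = 1 (sole candidate).
(5,5) = 4 (sole candidate).
(5,6) = 5 (sole candidate).
(6,6) = 6 (sole candidate).
(2,1) = 6 (sole candidate).
(3,5) = 3: row 3 has {1,2,4,5,6}; col 5 has {1,2,4,5,6}; box has {1,2,4,5,6} → only 3 remains.

3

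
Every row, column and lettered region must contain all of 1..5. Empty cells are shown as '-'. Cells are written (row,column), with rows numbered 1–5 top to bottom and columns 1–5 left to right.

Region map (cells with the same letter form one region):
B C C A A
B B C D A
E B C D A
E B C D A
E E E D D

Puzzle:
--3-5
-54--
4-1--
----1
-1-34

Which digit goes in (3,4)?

5

(1,2) = 2: row 1 has {3,5}; col 2 has {1,5}; region has {1,3,4} → only 2 remains.
(1,4) = 4: row 1 has {2,3,5}; col 4 has {3}; region has {1,5} → only 4 remains.
(3,2) = 3: row 3 has {1,4}; col 2 has {1,2,5}; region has {5} → only 3 remains.
(3,5) = 2: row 3 has {1,3,4}; col 5 has {1,4,5}; region has {1,4,5} → only 2 remains.
(4,2) = 4: row 4 has {1}; col 2 has {1,2,3,5}; region has {3,5} → only 4 remains.
(4,3) = 5: row 4 has {1,4}; col 3 has {1,3,4}; region has {1,2,3,4} → only 5 remains.
(4,4) = 2: row 4 has {1,4,5}; col 4 has {3,4}; region has {3,4} → only 2 remains.
(5,3) = 2: row 5 has {1,3,4}; col 3 has {1,3,4,5}; region has {1,4} → only 2 remains.
(1,1) = 1: row 1 has {2,3,4,5}; col 1 has {4}; region has {3,4,5} → only 1 remains.
(2,1) = 2: row 2 has {4,5}; col 1 has {1,4}; region has {1,3,4,5} → only 2 remains.
(2,4) = 1: row 2 has {2,4,5}; col 4 has {2,3,4}; region has {2,3,4} → only 1 remains.
(2,5) = 3: row 2 has {1,2,4,5}; col 5 has {1,2,4,5}; region has {1,2,4,5} → only 3 remains.
(3,4) = 5: row 3 has {1,2,3,4}; col 4 has {1,2,3,4}; region has {1,2,3,4} → only 5 remains.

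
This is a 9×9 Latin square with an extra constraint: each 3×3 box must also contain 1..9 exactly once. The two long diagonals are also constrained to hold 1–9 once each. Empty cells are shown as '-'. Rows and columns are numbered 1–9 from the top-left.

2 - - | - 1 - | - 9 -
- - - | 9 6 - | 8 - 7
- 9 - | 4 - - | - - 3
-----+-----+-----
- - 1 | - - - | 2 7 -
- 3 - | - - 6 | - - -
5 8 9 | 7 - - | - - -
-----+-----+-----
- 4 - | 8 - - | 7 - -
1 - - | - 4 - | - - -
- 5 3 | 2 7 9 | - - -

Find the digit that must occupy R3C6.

7

R2C2 = 1: row 2 has {6,7,8,9}; col 2 has {3,4,5,8,9}; box has {2,9}; main diagonal has {2,7} → only 1 remains.
R4C2 = 6: row 4 has {1,2,7}; col 2 has {1,3,4,5,8,9}; box has {1,3,5,8,9} → only 6 remains.
R8C2 = 2: row 8 has {1,4}; col 2 has {1,3,4,5,6,8,9}; box has {1,3,4,5}; anti-diagonal has {7} → only 2 remains.
R1C2 = 7: row 1 has {1,2,9}; col 2 has {1,2,3,4,5,6,8,9}; box has {1,2,9} → only 7 remains.
R4C1 = 4: row 4 has {1,2,6,7}; col 1 has {1,2,5}; box has {1,3,5,6,8,9} → only 4 remains.
R5C1 = 7: row 5 has {3,6}; col 1 has {1,2,4,5}; box has {1,3,4,5,6,8,9} → only 7 remains.
R5C3 = 2: row 5 has {3,6,7}; col 3 has {1,3,9}; box has {1,3,4,5,6,7,8,9} → only 2 remains.
R7C3 = 6: row 7 has {4,7,8}; col 3 has {1,2,3,9}; box has {1,2,3,4,5}; anti-diagonal has {2,7} → only 6 remains.
R9C1 = 8: row 9 has {2,3,5,7,9}; col 1 has {1,2,4,5,7}; box has {1,2,3,4,5,6}; anti-diagonal has {2,6,7} → only 8 remains.
R2C1 = 3: row 2 has {1,6,7,8,9}; col 1 has {1,2,4,5,7,8}; box has {1,2,7,9} → only 3 remains.
R3C1 = 6: row 3 has {3,4,9}; col 1 has {1,2,3,4,5,7,8}; box has {1,2,3,7,9} → only 6 remains.
R7C1 = 9: row 7 has {4,6,7,8}; col 1 has {1,2,3,4,5,6,7,8}; box has {1,2,3,4,5,6,8} → only 9 remains.
R8C3 = 7: row 8 has {1,2,4}; col 3 has {1,2,3,6,9}; box has {1,2,3,4,5,6,8,9} → only 7 remains.
R1C7 = 6: in row 1, 6 can only go here (every other open cell in that row sees a 6).
R2C6 = 2: in row 2, 2 can only go here (every other open cell in that row sees a 2).
R3C8 = 2: in row 3, 2 can only go here (every other open cell in that row sees a 2).
R3C6 = 7: in row 3, 7 can only go here (every other open cell in that row sees a 7).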